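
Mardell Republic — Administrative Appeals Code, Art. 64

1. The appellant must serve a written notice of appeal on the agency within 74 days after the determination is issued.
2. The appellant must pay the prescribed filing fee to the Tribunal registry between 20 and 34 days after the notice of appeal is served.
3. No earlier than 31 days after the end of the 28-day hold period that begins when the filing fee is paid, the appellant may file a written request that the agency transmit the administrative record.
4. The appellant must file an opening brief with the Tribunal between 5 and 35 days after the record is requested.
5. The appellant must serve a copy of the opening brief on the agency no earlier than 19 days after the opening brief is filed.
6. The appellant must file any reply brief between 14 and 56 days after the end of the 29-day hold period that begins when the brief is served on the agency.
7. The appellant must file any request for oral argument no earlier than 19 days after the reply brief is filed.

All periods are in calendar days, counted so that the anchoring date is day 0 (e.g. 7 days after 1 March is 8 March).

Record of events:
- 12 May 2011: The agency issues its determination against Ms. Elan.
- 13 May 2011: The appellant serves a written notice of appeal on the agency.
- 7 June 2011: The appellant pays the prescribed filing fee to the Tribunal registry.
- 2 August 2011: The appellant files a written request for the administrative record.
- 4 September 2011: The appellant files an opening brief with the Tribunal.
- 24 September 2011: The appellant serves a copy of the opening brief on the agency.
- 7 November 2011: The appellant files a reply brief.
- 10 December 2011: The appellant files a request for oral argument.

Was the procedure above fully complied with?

No

Step 1: 74 days after 12 May 2011 (when the determination is issued) is 25 July 2011; 13 May 2011 is within that limit.
Step 2: the window is 20–34 days after 13 May 2011 (when the notice of appeal is served), so 2 June 2011 through 16 June 2011; done 7 June 2011 — within the window.
Step 3: the earliest permitted date is 31 days after 5 July 2011 (end of the 28-day hold period, which began when the filing fee is paid on 7 June 2011), i.e. 5 August 2011; acted on 2 August 2011, 3 days prematurely.
Later steps need not be reached.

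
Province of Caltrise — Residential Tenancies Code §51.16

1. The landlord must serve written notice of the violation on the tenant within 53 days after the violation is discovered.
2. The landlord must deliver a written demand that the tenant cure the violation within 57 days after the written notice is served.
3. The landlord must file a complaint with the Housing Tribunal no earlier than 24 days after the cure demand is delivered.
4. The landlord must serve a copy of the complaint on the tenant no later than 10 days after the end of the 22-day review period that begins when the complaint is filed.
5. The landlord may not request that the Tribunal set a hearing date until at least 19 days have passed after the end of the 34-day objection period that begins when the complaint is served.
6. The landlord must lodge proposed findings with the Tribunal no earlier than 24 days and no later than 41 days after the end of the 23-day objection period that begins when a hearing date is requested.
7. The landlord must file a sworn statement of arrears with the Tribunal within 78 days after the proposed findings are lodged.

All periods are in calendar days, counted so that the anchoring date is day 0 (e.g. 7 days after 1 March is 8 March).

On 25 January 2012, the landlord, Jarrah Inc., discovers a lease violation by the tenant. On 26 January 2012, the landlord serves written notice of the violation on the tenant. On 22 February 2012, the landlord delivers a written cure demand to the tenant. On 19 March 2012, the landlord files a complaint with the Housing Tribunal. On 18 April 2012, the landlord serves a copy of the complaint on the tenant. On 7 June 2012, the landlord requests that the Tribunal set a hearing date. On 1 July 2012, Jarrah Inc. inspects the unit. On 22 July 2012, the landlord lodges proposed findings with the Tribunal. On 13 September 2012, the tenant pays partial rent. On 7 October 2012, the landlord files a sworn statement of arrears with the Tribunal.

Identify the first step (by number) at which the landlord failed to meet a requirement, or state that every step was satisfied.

Step 5

Step 1: 53 days after 25 January 2012 (when the violation is discovered) is 18 March 2012; 26 January 2012 is within that limit.
Step 2: 57 days after 26 January 2012 (when the written notice is served) is 23 March 2012; done 22 February 2012 — timely.
Step 3: the earliest permitted date is 24 days after 22 February 2012 (when the cure demand is delivered), i.e. 17 March 2012; done 19 March 2012 — permitted.
Step 4: 10 days after 10 April 2012 (end of the 22-day review period, which began when the complaint is filed on 19 March 2012) is 20 April 2012; completed 18 April 2012, before the deadline.
Step 5: the earliest permitted date is 19 days after 22 May 2012 (end of the 34-day objection period, which began when the complaint is served on 18 April 2012), i.e. 10 June 2012; acted on 7 June 2012, 3 days prematurely.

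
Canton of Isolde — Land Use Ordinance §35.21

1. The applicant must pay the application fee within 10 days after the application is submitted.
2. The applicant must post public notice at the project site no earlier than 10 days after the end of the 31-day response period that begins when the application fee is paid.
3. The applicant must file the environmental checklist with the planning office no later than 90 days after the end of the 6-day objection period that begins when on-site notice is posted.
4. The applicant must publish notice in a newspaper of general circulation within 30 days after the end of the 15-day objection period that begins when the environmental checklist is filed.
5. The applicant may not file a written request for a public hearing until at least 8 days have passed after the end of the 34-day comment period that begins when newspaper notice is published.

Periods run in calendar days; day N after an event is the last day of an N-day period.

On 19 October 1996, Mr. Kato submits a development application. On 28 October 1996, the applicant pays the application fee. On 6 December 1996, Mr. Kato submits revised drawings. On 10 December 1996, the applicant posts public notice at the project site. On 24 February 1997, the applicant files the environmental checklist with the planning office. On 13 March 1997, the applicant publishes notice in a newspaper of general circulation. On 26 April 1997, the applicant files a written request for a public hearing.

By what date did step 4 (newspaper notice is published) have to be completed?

10 April 1997

The environmental checklist is filed on 24 February 1997; the 15-day objection period therefore ends 11 March 1997, and step 4 runs from that date. 30 days after 11 March 1997 is 10 April 1997.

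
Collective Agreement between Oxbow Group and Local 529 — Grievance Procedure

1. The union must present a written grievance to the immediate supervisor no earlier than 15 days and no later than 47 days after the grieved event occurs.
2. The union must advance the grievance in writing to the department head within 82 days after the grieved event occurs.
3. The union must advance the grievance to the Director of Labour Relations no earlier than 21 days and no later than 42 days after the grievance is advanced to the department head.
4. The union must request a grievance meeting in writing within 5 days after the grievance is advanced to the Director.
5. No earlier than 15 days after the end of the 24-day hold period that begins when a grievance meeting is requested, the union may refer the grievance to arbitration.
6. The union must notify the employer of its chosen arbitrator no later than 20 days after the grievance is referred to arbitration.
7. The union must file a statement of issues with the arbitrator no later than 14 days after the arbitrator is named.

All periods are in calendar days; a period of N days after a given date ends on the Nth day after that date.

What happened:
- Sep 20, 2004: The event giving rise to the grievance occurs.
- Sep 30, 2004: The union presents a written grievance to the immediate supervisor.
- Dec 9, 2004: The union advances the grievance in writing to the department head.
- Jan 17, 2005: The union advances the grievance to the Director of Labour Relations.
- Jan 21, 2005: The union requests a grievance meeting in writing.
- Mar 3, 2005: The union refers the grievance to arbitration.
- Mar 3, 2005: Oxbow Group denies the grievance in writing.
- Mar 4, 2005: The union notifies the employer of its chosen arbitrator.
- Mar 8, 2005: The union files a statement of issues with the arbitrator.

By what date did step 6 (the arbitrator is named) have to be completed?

Step 6 runs from Mar 3, 2005, when the grievance is referred to arbitration. 20 days after Mar 3, 2005 is Mar 23, 2005.

Mar 23, 2005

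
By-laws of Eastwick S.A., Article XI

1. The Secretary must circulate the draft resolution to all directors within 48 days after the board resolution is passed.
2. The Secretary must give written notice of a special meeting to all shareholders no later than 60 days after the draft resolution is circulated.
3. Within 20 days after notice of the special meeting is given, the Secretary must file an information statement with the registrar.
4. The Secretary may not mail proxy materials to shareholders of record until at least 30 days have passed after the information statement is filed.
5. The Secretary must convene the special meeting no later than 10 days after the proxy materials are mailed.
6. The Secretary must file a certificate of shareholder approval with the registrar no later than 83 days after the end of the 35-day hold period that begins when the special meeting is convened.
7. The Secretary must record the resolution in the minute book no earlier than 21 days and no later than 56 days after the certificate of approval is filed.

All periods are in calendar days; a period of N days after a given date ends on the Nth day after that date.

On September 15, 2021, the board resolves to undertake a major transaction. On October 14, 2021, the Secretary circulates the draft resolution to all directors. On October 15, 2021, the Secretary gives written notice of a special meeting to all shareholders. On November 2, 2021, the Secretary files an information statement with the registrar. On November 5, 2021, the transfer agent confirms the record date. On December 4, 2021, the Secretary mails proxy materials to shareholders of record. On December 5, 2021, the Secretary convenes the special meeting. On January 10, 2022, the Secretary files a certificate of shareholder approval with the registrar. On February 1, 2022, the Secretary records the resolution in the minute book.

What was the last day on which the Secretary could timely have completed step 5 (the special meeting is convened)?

December 14, 2021

Step 5 runs from December 4, 2021, when the proxy materials are mailed. 10 days after December 4, 2021 is December 14, 2021.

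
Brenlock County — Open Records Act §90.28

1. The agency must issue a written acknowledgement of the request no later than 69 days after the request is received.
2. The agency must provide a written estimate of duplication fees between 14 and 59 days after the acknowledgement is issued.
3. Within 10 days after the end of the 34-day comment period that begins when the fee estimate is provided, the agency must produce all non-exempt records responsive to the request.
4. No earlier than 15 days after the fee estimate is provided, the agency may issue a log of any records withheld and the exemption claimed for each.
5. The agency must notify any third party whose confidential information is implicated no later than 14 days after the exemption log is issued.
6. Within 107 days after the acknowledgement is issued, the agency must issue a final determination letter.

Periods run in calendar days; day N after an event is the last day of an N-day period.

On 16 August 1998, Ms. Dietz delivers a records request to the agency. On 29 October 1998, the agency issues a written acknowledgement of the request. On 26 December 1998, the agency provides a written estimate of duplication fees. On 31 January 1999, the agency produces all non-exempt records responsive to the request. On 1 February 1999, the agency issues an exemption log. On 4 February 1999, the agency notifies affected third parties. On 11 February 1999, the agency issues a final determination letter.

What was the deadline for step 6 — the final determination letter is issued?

Step 6 runs from 29 October 1998, when the acknowledgement is issued. 107 days after 29 October 1998 is 13 February 1999.

13 February 1999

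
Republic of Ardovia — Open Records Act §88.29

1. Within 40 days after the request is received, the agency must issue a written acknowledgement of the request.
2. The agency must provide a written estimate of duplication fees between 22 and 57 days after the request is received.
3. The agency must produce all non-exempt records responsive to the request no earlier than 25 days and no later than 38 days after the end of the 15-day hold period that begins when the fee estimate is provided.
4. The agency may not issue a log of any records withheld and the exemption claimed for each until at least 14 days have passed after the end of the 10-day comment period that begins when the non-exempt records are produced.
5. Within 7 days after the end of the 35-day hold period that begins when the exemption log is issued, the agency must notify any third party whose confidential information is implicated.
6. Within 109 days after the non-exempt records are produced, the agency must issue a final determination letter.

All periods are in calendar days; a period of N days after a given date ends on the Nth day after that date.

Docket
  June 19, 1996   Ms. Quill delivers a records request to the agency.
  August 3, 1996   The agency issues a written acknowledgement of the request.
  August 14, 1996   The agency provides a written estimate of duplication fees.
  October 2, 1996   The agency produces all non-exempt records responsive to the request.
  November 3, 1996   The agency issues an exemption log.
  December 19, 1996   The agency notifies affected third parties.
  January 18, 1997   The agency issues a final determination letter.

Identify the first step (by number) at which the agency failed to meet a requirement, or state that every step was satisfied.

Step 1 — counting 40 days from June 19, 1996 (when the request is received) gives a deadline of July 29, 1996; done August 3, 1996 — 5 days late.
No need to go further; step 1 was not satisfied.

Step 1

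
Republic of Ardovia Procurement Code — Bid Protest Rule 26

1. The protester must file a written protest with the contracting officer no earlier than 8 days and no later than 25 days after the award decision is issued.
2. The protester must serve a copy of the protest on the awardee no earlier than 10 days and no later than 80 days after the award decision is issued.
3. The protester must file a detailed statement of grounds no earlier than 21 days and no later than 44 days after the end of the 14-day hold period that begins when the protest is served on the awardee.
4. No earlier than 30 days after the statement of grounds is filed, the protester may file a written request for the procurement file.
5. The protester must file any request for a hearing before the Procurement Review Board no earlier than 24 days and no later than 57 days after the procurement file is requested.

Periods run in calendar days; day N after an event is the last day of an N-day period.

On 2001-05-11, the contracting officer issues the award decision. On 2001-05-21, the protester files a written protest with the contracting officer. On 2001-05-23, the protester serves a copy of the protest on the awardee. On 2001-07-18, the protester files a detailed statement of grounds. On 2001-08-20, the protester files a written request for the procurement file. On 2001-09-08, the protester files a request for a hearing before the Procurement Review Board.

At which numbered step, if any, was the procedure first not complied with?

Step 5

(1) the permitted window runs from 2001-05-11 + 8 = 2001-05-19 to 2001-05-11 + 25 = 2001-06-05; done 2001-05-21 — within the window.
(2) the permitted window runs from 2001-05-11 + 10 = 2001-05-21 to 2001-05-11 + 80 = 2001-07-30; done 2001-05-23 — within the window.
(3) the permitted window runs from 2001-06-06 + 21 = 2001-06-27 to 2001-06-06 + 44 = 2001-07-20; done 2001-07-18 — within the window.
(4) permitted from 2001-07-18 + 30 days = 2001-08-17 onward; done 2001-08-20 — permitted.
(5) the permitted window runs from 2001-08-20 + 24 = 2001-09-13 to 2001-08-20 + 57 = 2001-10-16; 2001-09-08 is 5 days too early.
The analysis stops there.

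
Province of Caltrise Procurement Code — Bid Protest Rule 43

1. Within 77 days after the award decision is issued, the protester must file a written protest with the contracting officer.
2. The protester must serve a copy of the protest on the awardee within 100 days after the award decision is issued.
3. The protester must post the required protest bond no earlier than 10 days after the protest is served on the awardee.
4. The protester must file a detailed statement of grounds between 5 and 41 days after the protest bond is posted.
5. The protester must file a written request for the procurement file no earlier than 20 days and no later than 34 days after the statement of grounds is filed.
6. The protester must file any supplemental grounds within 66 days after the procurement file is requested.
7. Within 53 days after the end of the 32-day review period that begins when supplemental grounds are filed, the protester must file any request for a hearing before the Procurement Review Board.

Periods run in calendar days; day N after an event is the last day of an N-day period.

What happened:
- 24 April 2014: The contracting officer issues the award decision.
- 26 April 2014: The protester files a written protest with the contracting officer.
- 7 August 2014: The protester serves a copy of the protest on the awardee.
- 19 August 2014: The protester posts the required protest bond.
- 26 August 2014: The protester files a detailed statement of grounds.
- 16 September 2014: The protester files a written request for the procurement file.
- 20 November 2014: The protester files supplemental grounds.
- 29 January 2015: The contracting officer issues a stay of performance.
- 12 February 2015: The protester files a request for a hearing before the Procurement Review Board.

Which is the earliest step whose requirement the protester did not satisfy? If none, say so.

Step 1 — counting 77 days from 24 April 2014 (when the award decision is issued) gives a deadline of 10 July 2014; completed 26 April 2014, before the deadline.
Step 2 — counting 100 days from 24 April 2014 (when the award decision is issued) gives a deadline of 2 August 2014; not done until 7 August 2014, 5 days after the deadline.
The procedure was therefore not followed at step 2.

Step 2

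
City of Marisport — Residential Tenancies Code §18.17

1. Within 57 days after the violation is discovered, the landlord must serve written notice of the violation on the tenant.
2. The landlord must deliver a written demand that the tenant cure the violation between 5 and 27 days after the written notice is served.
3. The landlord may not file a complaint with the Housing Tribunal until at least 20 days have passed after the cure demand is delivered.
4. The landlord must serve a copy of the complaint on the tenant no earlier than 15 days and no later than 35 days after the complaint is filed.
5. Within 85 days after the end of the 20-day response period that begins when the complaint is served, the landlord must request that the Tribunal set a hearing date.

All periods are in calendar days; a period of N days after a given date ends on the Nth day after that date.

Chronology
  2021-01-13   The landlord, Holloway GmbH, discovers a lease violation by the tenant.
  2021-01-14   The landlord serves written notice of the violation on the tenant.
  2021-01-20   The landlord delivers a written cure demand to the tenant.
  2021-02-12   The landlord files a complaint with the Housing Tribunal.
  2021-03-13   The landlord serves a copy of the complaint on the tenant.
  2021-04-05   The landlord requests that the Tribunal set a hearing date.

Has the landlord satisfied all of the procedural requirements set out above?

Yes

Step 1 — counting 57 days from 2021-01-13 (when the violation is discovered) gives a deadline of 2021-03-11; completed 2021-01-14, before the deadline.
Step 2 — 5 and 27 days from 2021-01-14 (when the written notice is served) are 2021-01-19 and 2021-02-10 respectively; done 2021-01-20, which is between those dates.
Step 3 — must wait 20 days from 2021-01-20 (when the cure demand is delivered), so not before 2021-02-09; done 2021-02-12 — permitted.
Step 4 — 15 and 35 days from 2021-02-12 (when the complaint is filed) are 2021-02-27 and 2021-03-19 respectively; done 2021-03-13 — within the window.
Step 5 — counting 85 days from 2021-04-02 (end of the 20-day response period, which began when the complaint is served on 2021-03-13) gives a deadline of 2021-06-26; completed 2021-04-05, before the deadline.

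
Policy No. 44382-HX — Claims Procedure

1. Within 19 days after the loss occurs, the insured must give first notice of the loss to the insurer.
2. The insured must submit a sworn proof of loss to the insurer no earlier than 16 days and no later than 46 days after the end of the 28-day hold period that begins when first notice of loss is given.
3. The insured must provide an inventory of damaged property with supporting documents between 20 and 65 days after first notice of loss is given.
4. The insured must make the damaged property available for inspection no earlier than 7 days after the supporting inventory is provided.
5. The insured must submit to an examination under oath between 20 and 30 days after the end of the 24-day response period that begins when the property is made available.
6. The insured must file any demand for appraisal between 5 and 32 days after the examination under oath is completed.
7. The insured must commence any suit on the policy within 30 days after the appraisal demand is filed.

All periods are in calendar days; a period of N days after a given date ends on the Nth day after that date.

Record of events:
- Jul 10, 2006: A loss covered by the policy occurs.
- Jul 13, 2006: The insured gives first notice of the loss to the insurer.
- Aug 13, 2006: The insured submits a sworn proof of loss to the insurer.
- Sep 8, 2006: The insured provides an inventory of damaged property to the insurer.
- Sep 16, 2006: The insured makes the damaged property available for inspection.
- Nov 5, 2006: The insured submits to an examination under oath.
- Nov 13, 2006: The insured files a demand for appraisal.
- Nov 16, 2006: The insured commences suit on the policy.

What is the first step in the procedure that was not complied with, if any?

Step 1: 19 days after Jul 10, 2006 (when the loss occurs) is Jul 29, 2006; Jul 13, 2006 is within that limit.
Step 2: the window is 16–46 days after Aug 10, 2006 (end of the 28-day hold period, which began when first notice of loss is given on Jul 13, 2006), so Aug 26, 2006 through Sep 25, 2006; Aug 13, 2006 is 13 days too early.

Step 2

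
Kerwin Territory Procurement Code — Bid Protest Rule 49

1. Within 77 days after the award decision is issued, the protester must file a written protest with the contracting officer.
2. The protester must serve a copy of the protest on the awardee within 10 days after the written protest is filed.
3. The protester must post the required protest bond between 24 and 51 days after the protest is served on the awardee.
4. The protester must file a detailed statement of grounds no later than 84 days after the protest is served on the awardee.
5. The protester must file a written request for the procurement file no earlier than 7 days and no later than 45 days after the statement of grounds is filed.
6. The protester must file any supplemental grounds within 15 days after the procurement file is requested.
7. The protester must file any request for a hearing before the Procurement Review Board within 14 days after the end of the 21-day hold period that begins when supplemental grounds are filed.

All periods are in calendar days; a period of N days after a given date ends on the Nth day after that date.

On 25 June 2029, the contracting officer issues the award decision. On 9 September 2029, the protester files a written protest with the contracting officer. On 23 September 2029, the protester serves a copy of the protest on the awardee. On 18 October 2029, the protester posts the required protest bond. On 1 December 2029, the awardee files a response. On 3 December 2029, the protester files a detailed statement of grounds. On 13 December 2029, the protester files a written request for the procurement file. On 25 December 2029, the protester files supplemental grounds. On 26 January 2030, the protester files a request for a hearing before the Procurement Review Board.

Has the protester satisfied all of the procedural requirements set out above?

(1) due by 25 June 2029 + 77 days = 10 September 2029; completed 9 September 2029, before the deadline.
(2) due by 9 September 2029 + 10 days = 19 September 2029; done 23 September 2029 — 4 days late.

No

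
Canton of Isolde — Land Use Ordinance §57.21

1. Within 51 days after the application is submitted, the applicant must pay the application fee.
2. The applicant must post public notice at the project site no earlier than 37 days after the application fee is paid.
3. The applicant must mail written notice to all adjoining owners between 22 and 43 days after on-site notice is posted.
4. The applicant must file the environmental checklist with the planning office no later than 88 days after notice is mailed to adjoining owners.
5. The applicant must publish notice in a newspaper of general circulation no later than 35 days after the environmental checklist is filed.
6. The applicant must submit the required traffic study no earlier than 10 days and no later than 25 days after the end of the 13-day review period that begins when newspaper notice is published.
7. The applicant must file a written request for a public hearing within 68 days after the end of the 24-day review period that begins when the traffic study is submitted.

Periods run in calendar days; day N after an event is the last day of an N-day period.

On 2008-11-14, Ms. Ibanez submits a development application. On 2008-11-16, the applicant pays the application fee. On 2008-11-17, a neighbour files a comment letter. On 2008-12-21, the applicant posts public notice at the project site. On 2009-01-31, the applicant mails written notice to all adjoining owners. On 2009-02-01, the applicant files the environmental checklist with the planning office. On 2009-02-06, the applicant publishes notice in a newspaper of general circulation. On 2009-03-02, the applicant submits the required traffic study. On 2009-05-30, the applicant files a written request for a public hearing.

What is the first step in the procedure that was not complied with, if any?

Step 2

Step 1 — counting 51 days from 2008-11-14 (when the application is submitted) gives a deadline of 2009-01-04; done 2008-11-16 — timely.
Step 2 — must wait 37 days from 2008-11-16 (when the application fee is paid), so not before 2008-12-23; done 2008-12-21 — 2 days too early.
Later steps need not be reached.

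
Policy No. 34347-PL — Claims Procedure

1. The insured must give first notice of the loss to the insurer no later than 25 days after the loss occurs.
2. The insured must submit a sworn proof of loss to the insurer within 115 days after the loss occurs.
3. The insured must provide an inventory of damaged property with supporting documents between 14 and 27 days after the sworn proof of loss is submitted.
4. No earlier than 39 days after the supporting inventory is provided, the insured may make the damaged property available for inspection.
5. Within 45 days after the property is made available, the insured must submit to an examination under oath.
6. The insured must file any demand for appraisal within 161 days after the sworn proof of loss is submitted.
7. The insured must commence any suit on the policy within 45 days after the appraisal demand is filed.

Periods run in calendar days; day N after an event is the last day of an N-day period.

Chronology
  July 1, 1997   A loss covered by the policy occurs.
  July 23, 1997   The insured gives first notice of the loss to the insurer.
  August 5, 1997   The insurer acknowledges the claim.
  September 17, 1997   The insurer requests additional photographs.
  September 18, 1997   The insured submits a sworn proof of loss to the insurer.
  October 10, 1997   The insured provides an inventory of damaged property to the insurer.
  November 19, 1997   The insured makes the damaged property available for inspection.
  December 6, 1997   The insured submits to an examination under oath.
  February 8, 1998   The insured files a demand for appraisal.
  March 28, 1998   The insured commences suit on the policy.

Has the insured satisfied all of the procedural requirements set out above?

No

Step 1 — counting 25 days from July 1, 1997 (when the loss occurs) gives a deadline of July 26, 1997; July 23, 1997 is within that limit.
Step 2 — counting 115 days from July 1, 1997 (when the loss occurs) gives a deadline of October 24, 1997; done September 18, 1997 — timely.
Step 3 — 14 and 27 days from September 18, 1997 (when the sworn proof of loss is submitted) are October 2, 1997 and October 15, 1997 respectively; October 10, 1997 falls inside that range.
Step 4 — must wait 39 days from October 10, 1997 (when the supporting inventory is provided), so not before November 18, 1997; done November 19, 1997, after the minimum wait.
Step 5 — counting 45 days from November 19, 1997 (when the property is made available) gives a deadline of January 3, 1998; December 6, 1997 is within that limit.
Step 6 — counting 161 days from September 18, 1997 (when the sworn proof of loss is submitted) gives a deadline of February 26, 1998; completed February 8, 1998, before the deadline.
Step 7 — counting 45 days from February 8, 1998 (when the appraisal demand is filed) gives a deadline of March 25, 1998; done March 28, 1998 — 3 days late.
The procedure was therefore not followed at step 7.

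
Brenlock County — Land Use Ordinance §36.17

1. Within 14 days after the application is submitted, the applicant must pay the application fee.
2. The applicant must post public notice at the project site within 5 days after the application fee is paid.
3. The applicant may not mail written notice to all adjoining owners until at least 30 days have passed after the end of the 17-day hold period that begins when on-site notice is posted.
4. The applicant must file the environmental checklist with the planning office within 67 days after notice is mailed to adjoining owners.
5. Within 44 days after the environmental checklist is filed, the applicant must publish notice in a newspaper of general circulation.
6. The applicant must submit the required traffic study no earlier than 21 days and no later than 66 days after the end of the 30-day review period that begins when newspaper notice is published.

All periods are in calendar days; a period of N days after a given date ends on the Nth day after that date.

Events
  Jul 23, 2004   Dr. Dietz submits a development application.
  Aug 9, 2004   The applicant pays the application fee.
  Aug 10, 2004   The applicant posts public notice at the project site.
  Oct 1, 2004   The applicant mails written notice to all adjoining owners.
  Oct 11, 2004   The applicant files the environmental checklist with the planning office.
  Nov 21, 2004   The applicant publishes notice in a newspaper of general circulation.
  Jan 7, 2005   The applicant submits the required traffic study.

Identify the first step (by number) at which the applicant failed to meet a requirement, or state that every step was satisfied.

(1) due by Jul 23, 2004 + 14 days = Aug 6, 2004; not done until Aug 9, 2004, 3 days after the deadline.
The analysis stops there.

Step 1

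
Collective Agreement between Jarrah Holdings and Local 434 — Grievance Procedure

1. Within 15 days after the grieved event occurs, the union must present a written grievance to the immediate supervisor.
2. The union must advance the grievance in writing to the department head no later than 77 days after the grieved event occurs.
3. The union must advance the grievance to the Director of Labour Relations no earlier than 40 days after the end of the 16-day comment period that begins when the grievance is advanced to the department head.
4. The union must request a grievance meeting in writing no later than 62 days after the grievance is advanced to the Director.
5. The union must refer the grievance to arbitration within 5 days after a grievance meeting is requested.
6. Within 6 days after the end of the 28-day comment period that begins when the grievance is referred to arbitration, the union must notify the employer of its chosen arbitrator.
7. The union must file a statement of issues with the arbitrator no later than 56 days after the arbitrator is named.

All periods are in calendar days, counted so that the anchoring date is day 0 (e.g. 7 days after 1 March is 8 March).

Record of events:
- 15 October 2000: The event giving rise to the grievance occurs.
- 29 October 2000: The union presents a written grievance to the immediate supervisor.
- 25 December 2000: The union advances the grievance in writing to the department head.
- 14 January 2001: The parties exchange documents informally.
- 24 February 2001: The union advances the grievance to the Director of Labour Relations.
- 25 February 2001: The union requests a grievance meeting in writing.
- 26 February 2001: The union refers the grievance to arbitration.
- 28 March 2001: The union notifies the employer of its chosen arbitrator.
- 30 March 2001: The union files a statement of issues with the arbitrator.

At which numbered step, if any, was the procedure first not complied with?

Step 1: 15 days after 15 October 2000 (when the grieved event occurs) is 30 October 2000; done 29 October 2000 — timely.
Step 2: 77 days after 15 October 2000 (when the grieved event occurs) is 31 December 2000; completed 25 December 2000, before the deadline.
Step 3: the earliest permitted date is 40 days after 10 January 2001 (end of the 16-day comment period, which began when the grievance is advanced to the department head on 25 December 2000), i.e. 19 February 2001; done 24 February 2001, after the minimum wait.
Step 4: 62 days after 24 February 2001 (when the grievance is advanced to the Director) is 27 April 2001; completed 25 February 2001, before the deadline.
Step 5: 5 days after 25 February 2001 (when a grievance meeting is requested) is 2 March 2001; 26 February 2001 is within that limit.
Step 6: 6 days after 26 March 2001 (end of the 28-day comment period, which began when the grievance is referred to arbitration on 26 February 2001) is 1 April 2001; 28 March 2001 is within that limit.
Step 7: 56 days after 28 March 2001 (when the arbitrator is named) is 23 May 2001; done 30 March 2001 — timely.

None — every step was satisfied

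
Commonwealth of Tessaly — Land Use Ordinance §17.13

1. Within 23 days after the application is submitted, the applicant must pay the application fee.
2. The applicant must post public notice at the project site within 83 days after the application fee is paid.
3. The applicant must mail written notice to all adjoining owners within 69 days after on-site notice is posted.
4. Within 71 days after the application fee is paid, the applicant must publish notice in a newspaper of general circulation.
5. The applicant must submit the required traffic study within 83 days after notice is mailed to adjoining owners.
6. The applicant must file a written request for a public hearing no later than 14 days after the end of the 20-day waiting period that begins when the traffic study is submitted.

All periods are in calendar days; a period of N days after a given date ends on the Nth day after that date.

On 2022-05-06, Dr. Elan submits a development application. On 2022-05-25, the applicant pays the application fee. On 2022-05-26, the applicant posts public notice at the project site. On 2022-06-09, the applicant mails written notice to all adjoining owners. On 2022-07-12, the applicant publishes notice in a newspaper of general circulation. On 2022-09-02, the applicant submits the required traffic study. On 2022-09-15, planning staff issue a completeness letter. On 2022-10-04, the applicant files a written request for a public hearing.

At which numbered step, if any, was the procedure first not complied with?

Step 1 — counting 23 days from 2022-05-06 (when the application is submitted) gives a deadline of 2022-05-29; 2022-05-25 is within that limit.
Step 2 — counting 83 days from 2022-05-25 (when the application fee is paid) gives a deadline of 2022-08-16; completed 2022-05-26, before the deadline.
Step 3 — counting 69 days from 2022-05-26 (when on-site notice is posted) gives a deadline of 2022-08-03; done 2022-06-09 — timely.
Step 4 — counting 71 days from 2022-05-25 (when the application fee is paid) gives a deadline of 2022-08-04; 2022-07-12 is within that limit.
Step 5 — counting 83 days from 2022-06-09 (when notice is mailed to adjoining owners) gives a deadline of 2022-08-31; not done until 2022-09-02, 2 days after the deadline.

Step 5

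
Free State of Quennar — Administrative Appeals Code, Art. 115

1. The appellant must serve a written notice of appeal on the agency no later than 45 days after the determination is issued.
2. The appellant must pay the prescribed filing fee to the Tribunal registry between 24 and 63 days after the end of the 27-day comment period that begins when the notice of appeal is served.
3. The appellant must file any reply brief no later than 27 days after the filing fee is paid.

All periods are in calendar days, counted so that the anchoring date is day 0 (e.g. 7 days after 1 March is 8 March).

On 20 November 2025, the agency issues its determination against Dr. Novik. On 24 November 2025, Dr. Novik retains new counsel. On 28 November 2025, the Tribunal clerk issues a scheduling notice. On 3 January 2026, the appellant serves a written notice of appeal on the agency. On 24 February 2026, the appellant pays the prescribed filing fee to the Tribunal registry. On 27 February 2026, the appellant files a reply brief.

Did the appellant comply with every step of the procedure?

Step 1: 45 days after 20 November 2025 (when the determination is issued) is 4 January 2026; done 3 January 2026 — timely.
Step 2: the window is 24–63 days after 30 January 2026 (end of the 27-day comment period, which began when the notice of appeal is served on 3 January 2026), so 23 February 2026 through 3 April 2026; done 24 February 2026 — within the window.
Step 3: 27 days after 24 February 2026 (when the filing fee is paid) is 23 March 2026; completed 27 February 2026, before the deadline.

Yes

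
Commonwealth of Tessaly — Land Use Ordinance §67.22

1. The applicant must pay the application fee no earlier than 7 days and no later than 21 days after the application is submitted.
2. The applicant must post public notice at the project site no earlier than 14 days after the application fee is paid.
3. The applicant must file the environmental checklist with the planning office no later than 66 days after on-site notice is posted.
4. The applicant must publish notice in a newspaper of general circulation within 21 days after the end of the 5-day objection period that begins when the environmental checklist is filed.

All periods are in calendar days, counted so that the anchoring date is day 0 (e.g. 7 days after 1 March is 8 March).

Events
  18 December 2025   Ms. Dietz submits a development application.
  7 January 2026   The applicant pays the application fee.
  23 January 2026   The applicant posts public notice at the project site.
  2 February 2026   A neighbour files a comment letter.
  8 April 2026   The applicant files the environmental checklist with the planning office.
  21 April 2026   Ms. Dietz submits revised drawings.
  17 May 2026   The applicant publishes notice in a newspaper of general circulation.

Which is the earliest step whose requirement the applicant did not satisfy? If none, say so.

(1) the permitted window runs from 18 December 2025 + 7 = 25 December 2025 to 18 December 2025 + 21 = 8 January 2026; done 7 January 2026 — within the window.
(2) permitted from 7 January 2026 + 14 days = 21 January 2026 onward; 23 January 2026 is on or after that date.
(3) due by 23 January 2026 + 66 days = 30 March 2026; not done until 8 April 2026, 9 days after the deadline.
The analysis stops there.

Step 3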